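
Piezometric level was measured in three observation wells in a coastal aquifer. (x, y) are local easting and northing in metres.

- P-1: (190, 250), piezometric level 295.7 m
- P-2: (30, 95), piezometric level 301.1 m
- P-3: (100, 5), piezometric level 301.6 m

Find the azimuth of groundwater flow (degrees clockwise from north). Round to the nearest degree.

042°

Three-point gradient (reference P-1): Δ to P-2 = (-160, -155, +5.4), Δ to P-3 = (-90, -245, +5.9).
∂h/∂x = -0.01618, ∂h/∂y = -0.01814 (det = 25250).
Flow direction (−∇h) has components (+0.01618 E, +0.01814 N).
Azimuth = atan2(E, N) = atan2(+0.01618, +0.01814) = 41.7° ≈ 042°.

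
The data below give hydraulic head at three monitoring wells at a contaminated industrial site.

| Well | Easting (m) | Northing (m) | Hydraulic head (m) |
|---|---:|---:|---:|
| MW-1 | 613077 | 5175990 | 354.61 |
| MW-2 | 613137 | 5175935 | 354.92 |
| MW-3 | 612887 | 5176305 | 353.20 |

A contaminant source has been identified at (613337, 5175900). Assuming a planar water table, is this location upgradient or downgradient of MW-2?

Differences from MW-1: to MW-2 (Δx, Δy, Δh) = (60, -55, +0.31); to MW-3 = (-190, 315, -1.41).
Determinant of the coordinate differences = 60·315 − (-190)·(-55) = 8450.
∂h/∂x = [(+0.31)·315 − (-1.41)·(-55)] / 8450 = +0.002379
∂h/∂y = [60·(-1.41) − (-190)·(+0.31)] / 8450 = -0.003041
Head at (613337, 5175900) = 354.61 + (+0.002379)·(260) + (-0.003041)·(-90) = 355.50 m.
That is higher than the 354.92 m at MW-2, so the point is upgradient.

upgradient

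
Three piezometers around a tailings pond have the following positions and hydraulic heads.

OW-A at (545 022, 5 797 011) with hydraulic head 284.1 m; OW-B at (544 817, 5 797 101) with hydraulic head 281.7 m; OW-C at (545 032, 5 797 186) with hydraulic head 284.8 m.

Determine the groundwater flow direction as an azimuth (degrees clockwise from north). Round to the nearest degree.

With h = a·x + b·y + c and OW-A as origin, the differences give:
  (-205)·a + 90·b = -2.4
  10·a + 175·b = +0.7
Eliminate b (×175 and ×90, subtract): -36775·a = -483.00 → a = ∂h/∂x = +0.01313
Back-substitute: b = ∂h/∂y = +0.003249.
Flow direction (−∇h) has components (-0.01313 E, -0.003249 N).
Azimuth = atan2(E, N) = atan2(-0.01313, -0.003249) = 256.1° ≈ 256°.

256°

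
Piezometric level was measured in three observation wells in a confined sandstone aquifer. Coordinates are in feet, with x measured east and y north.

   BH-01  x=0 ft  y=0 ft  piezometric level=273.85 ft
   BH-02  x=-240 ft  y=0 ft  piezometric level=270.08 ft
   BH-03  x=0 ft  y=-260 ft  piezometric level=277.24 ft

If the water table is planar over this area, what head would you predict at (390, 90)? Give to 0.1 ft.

∂h/∂x = (270.08 − 273.85) / (-240 − 0) = +0.01571
∂h/∂y = (277.24 − 273.85) / (-260 − 0) = -0.01304
h(390, 90) = 273.85 + (+0.01571)·(390) + (-0.01304)·(90) = 273.85 +6.126 -1.173 = 278.803 ft.

278.8 ft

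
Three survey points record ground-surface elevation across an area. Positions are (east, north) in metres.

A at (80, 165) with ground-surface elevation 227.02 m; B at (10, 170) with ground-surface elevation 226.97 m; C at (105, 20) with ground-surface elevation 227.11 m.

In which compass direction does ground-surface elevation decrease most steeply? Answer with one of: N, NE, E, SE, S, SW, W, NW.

With z = a·x + b·y + c and A as origin, the differences give:
  (-70)·a + 5·b = -0.05
  25·a + (-145)·b = +0.09
Eliminate b (×(-145) and ×5, subtract): 10025·a = 6.800 → a = ∂z/∂x = +0.0006783
Back-substitute: b = ∂z/∂y = -0.0005037.
Steepest decrease is along −∇f = (-0.0006783 E, +0.0005037 N) → northwest.

NW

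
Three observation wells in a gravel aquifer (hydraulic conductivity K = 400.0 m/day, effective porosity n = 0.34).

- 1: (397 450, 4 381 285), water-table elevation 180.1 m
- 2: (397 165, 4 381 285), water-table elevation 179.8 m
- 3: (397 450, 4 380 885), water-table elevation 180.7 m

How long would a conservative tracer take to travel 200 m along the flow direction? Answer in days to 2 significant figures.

∂h/∂x = (179.8 − 180.1) / (397165 − 397450) = +0.001053
∂h/∂y = (180.7 − 180.1) / (4380885 − 4381285) = -0.001500
|∇h| = √(0.001053² + -0.001500²) = 0.001833
Seepage velocity v = K·i/n = 400.0 × 0.001833 / 0.34 = 2.156 m/day.
t = 200 / 2.156 = 92.76 days.

93 days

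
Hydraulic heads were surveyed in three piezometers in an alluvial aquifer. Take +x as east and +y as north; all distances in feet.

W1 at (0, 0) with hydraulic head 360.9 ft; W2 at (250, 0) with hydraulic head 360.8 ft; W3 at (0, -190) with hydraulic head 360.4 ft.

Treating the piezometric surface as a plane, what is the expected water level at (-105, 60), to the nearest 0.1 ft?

∂h/∂x = (360.8 − 360.9) / (250 − 0) = -0.0004000
∂h/∂y = (360.4 − 360.9) / (-190 − 0) = +0.002632
h(-105, 60) = 360.9 + (-0.0004000)·(-105) + (+0.002632)·(60) = 360.9 +0.042 +0.158 = 361.100 ft.

361.1 ft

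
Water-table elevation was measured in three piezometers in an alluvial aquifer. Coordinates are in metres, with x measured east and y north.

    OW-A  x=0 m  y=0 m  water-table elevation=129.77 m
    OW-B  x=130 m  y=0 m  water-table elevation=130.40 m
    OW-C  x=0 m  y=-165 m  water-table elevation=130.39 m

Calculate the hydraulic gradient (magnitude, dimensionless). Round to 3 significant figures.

∂h/∂x = (130.40 − 129.77) / (130 − 0) = +0.004846
∂h/∂y = (130.39 − 129.77) / (-165 − 0) = -0.003758
|∇h| = √(0.004846² + -0.003758²) = 0.006132

0.00613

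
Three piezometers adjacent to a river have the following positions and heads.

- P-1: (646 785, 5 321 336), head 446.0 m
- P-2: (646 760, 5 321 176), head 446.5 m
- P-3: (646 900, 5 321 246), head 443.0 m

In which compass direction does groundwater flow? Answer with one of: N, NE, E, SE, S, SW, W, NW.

Taking P-1 as reference: P-2−P-1 = (-25, -160, +0.5); P-3−P-1 = (115, -90, -3.0).
Solve a·Δx + b·Δy = Δh: det = (-25)·(-90) − 115·(-160) = 20650.
∂h/∂x = [(+0.5)·(-90) − (-3.0)·(-160)] / 20650 = -0.02542
∂h/∂y = [(-25)·(-3.0) − 115·(+0.5)] / 20650 = +0.0008475
Flow = −∇h = (+0.02542 east, -0.0008475 north), which points east.

E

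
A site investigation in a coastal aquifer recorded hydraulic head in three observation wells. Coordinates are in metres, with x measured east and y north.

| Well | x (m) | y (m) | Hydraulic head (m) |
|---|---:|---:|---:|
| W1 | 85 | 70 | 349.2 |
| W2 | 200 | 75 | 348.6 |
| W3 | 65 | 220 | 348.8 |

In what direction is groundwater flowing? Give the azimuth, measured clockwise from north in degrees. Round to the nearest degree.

057°

Taking W1 as reference: W2−W1 = (115, 5, -0.6); W3−W1 = (-20, 150, -0.4).
Determinant of the coordinate differences = 115·150 − (-20)·5 = 17350.
∂h/∂x = [(-0.6)·150 − (-0.4)·5] / 17350 = -0.005072
∂h/∂y = [115·(-0.4) − (-20)·(-0.6)] / 17350 = -0.003343
Flow direction (−∇h) has components (+0.005072 E, +0.003343 N).
Azimuth = atan2(E, N) = atan2(+0.005072, +0.003343) = 56.6° ≈ 057°.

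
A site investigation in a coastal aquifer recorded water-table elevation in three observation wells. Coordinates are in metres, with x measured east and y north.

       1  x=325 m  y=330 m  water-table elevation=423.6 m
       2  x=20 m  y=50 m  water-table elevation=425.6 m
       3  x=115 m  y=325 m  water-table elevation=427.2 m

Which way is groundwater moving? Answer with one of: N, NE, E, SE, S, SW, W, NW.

SE

Differences from 1: to 2 (Δx, Δy, Δh) = (-305, -280, +2.0); to 3 = (-210, -5, +3.6).
Solve a·Δx + b·Δy = Δh: det = (-305)·(-5) − (-210)·(-280) = -57275.
∂h/∂x = [(+2.0)·(-5) − (+3.6)·(-280)] / -57275 = -0.01742
∂h/∂y = [(-305)·(+3.6) − (-210)·(+2.0)] / -57275 = +0.01184
Flow = −∇h = (+0.01742 east, -0.01184 north), which points southeast.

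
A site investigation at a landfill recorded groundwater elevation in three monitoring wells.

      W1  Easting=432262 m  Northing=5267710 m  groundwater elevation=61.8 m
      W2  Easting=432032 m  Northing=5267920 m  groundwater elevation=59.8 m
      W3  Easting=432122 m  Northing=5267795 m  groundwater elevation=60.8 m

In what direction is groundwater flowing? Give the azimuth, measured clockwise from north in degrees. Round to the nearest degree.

With h = a·x + b·y + c and W1 as origin, the differences give:
  (-230)·a + 210·b = -2.0
  (-140)·a + 85·b = -1.0
Eliminate b (×85 and ×210, subtract): 9850·a = 40.00 → a = ∂h/∂x = +0.004061
Back-substitute: b = ∂h/∂y = -0.005076.
Flow direction (−∇h) has components (-0.004061 E, +0.005076 N).
Azimuth = atan2(E, N) = atan2(-0.004061, +0.005076) = 321.3° ≈ 321°.

321°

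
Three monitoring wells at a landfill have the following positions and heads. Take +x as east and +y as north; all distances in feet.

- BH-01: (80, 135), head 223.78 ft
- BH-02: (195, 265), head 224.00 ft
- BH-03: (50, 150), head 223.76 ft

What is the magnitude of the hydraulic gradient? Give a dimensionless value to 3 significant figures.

Differences from BH-01: to BH-02 (Δx, Δy, Δh) = (115, 130, +0.22); to BH-03 = (-30, 15, -0.02).
Solve a·Δx + b·Δy = Δh: det = 115·15 − (-30)·130 = 5625.
∂h/∂x = [(+0.22)·15 − (-0.02)·130] / 5625 = +0.001049
∂h/∂y = [115·(-0.02) − (-30)·(+0.22)] / 5625 = +0.0007644
|∇h| = √(0.001049² + 0.0007644²) = 0.001298

0.00130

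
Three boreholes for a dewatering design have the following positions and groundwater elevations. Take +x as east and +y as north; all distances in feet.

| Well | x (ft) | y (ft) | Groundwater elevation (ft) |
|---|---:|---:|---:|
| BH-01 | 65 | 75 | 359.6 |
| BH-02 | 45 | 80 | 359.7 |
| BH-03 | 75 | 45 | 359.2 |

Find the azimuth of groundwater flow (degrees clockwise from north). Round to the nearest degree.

172°

Taking BH-01 as reference: BH-02−BH-01 = (-20, 5, +0.1); BH-03−BH-01 = (10, -30, -0.4).
Determinant of the coordinate differences = (-20)·(-30) − 10·5 = 550.
∂h/∂x = [(+0.1)·(-30) − (-0.4)·5] / 550 = -0.001818
∂h/∂y = [(-20)·(-0.4) − 10·(+0.1)] / 550 = +0.01273
Flow direction (−∇h) has components (+0.001818 E, -0.01273 N).
Azimuth = atan2(E, N) = atan2(+0.001818, -0.01273) = 171.9° ≈ 172°.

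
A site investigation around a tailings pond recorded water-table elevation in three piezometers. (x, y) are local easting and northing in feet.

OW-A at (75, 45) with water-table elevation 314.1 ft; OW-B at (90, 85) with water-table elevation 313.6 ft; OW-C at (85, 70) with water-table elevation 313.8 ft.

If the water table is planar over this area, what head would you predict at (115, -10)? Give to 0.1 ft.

Three-point gradient (reference OW-A): Δ to OW-B = (15, 40, -0.5), Δ to OW-C = (10, 25, -0.3).
∂h/∂x = +0.02000, ∂h/∂y = -0.02000 (det = -25).
h(115, -10) = 314.1 + (+0.02000)·(40) + (-0.02000)·(-55) = 314.1 +0.800 +1.100 = 316.000 ft.

316.0 ft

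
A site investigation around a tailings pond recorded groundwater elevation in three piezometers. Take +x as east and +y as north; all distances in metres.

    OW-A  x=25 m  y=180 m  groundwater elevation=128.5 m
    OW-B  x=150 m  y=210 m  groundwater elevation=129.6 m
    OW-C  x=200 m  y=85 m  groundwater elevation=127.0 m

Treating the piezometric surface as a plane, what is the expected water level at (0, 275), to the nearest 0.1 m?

130.5 m

Differences from OW-A: to OW-B (Δx, Δy, Δh) = (125, 30, +1.1); to OW-C = (175, -95, -1.5).
Solve a·Δx + b·Δy = Δh: det = 125·(-95) − 175·30 = -17125.
∂h/∂x = [(+1.1)·(-95) − (-1.5)·30] / -17125 = +0.003474
∂h/∂y = [125·(-1.5) − 175·(+1.1)] / -17125 = +0.02219
h(0, 275) = 128.5 + (+0.003474)·(-25) + (+0.02219)·(95) = 128.5 -0.087 +2.108 = 130.521 m.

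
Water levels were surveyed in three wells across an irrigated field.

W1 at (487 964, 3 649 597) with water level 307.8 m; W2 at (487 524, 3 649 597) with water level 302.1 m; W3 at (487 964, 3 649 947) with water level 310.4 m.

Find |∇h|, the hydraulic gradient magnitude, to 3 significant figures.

∂h/∂x = (302.1 − 307.8) / (487524 − 487964) = +0.01295
∂h/∂y = (310.4 − 307.8) / (3649947 − 3649597) = +0.007429
|∇h| = √(0.01295² + 0.007429²) = 0.01493

0.0149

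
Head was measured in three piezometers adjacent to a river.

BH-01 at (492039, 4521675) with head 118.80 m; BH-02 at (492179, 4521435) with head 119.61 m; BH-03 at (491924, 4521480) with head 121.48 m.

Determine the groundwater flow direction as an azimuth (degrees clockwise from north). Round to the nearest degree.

046°

Taking BH-01 as reference: BH-02−BH-01 = (140, -240, +0.81); BH-03−BH-01 = (-115, -195, +2.68).
Solve a·Δx + b·Δy = Δh: det = 140·(-195) − (-115)·(-240) = -54900.
∂h/∂x = [(+0.81)·(-195) − (+2.68)·(-240)] / -54900 = -0.008839
∂h/∂y = [140·(+2.68) − (-115)·(+0.81)] / -54900 = -0.008531
Flow direction (−∇h) has components (+0.008839 E, +0.008531 N).
Azimuth = atan2(E, N) = atan2(+0.008839, +0.008531) = 46.0° ≈ 046°.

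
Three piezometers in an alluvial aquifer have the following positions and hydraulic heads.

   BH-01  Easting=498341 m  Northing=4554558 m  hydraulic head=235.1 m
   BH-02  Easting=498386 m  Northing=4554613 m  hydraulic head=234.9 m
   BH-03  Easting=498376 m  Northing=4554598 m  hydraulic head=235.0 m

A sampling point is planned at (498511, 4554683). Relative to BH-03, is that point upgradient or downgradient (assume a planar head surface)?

Taking BH-01 as reference: BH-02−BH-01 = (45, 55, -0.2); BH-03−BH-01 = (35, 40, -0.1).
Determinant of the coordinate differences = 45·40 − 35·55 = -125.
∂h/∂x = [(-0.2)·40 − (-0.1)·55] / -125 = +0.02000
∂h/∂y = [45·(-0.1) − 35·(-0.2)] / -125 = -0.02000
Head at (498511, 4554683) = 235.1 + (+0.02000)·(170) + (-0.02000)·(125) = 236.00 m.
That is higher than the 235.0 m at BH-03, so the point is upgradient.

upgradient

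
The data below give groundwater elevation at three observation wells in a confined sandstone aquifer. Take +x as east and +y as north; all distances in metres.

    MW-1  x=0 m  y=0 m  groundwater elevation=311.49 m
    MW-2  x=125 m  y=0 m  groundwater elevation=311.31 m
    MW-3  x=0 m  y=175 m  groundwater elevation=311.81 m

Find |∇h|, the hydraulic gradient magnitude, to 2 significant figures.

∂h/∂x = (311.31 − 311.49) / (125 − 0) = -0.001440
∂h/∂y = (311.81 − 311.49) / (175 − 0) = +0.001829
|∇h| = √(-0.001440² + 0.001829²) = 0.002328

0.0023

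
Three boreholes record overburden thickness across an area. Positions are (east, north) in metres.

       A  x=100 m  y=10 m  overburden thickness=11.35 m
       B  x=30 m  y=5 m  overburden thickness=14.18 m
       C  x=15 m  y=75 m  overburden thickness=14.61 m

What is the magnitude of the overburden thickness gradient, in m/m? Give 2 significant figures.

Differences from A: to B (Δx, Δy, Δh) = (-70, -5, +2.83); to C = (-85, 65, +3.26).
Determinant of the coordinate differences = (-70)·65 − (-85)·(-5) = -4975.
∂d/∂x = [(+2.83)·65 − (+3.26)·(-5)] / -4975 = -0.04025
∂d/∂y = [(-70)·(+3.26) − (-85)·(+2.83)] / -4975 = -0.002482
|∇f| = √(-0.04025² + -0.002482²) = 0.04033 m/m

0.040 m/m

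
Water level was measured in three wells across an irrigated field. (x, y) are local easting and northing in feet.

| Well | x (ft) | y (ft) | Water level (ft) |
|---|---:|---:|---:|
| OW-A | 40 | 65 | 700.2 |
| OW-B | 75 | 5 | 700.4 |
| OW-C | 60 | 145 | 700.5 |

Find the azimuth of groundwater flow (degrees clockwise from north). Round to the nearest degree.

259°

With h = a·x + b·y + c and OW-A as origin, the differences give:
  35·a + (-60)·b = +0.2
  20·a + 80·b = +0.3
Eliminate b (×80 and ×(-60), subtract): 4000·a = 34.00 → a = ∂h/∂x = +0.008500
Back-substitute: b = ∂h/∂y = +0.001625.
Flow direction (−∇h) has components (-0.008500 E, -0.001625 N).
Azimuth = atan2(E, N) = atan2(-0.008500, -0.001625) = 259.2° ≈ 259°.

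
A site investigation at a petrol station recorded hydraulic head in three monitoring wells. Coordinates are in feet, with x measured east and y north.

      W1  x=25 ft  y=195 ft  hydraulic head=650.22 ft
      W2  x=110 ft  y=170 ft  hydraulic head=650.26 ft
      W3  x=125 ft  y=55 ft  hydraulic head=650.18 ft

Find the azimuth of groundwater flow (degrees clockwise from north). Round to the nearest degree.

Taking W1 as reference: W2−W1 = (85, -25, +0.04); W3−W1 = (100, -140, -0.04).
Solve a·Δx + b·Δy = Δh: det = 85·(-140) − 100·(-25) = -9400.
∂h/∂x = [(+0.04)·(-140) − (-0.04)·(-25)] / -9400 = +0.0007021
∂h/∂y = [85·(-0.04) − 100·(+0.04)] / -9400 = +0.0007872
Flow direction (−∇h) has components (-0.0007021 E, -0.0007872 N).
Azimuth = atan2(E, N) = atan2(-0.0007021, -0.0007872) = 221.7° ≈ 222°.

222°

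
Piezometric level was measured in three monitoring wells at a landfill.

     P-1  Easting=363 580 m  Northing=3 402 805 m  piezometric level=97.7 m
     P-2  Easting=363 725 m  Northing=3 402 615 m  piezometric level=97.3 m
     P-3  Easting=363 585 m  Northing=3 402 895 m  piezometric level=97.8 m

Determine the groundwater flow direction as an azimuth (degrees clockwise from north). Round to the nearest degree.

134°

Differences from P-1: to P-2 (Δx, Δy, Δh) = (145, -190, -0.4); to P-3 = (5, 90, +0.1).
Determinant of the coordinate differences = 145·90 − 5·(-190) = 14000.
∂h/∂x = [(-0.4)·90 − (+0.1)·(-190)] / 14000 = -0.001214
∂h/∂y = [145·(+0.1) − 5·(-0.4)] / 14000 = +0.001179
Flow direction (−∇h) has components (+0.001214 E, -0.001179 N).
Azimuth = atan2(E, N) = atan2(+0.001214, -0.001179) = 134.1° ≈ 134°.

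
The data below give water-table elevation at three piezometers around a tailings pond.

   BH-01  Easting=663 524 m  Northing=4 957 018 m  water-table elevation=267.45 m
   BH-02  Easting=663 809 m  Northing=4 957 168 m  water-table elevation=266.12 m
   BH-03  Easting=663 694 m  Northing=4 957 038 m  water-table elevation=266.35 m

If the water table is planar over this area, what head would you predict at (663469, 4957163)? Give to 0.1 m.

268.5 m

With h = a·x + b·y + c and BH-01 as origin, the differences give:
  285·a + 150·b = -1.33
  170·a + 20·b = -1.10
Eliminate b (×20 and ×150, subtract): -19800·a = 138.400 → a = ∂h/∂x = -0.006990
Back-substitute: b = ∂h/∂y = +0.004414.
h(663469, 4957163) = 267.45 + (-0.006990)·(-55) + (+0.004414)·(145) = 267.45 +0.384 +0.640 = 268.474 m.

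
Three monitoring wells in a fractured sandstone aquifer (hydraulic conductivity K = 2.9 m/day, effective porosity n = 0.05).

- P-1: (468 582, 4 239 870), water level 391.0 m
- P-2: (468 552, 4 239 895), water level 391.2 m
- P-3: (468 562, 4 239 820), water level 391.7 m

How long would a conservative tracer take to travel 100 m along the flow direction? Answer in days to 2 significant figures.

Differences from P-1: to P-2 (Δx, Δy, Δh) = (-30, 25, +0.2); to P-3 = (-20, -50, +0.7).
Solve a·Δx + b·Δy = Δh: det = (-30)·(-50) − (-20)·25 = 2000.
∂h/∂x = [(+0.2)·(-50) − (+0.7)·25] / 2000 = -0.01375
∂h/∂y = [(-30)·(+0.7) − (-20)·(+0.2)] / 2000 = -0.008500
|∇h| = √(-0.01375² + -0.008500²) = 0.01617
Seepage velocity v = K·i/n = 2.9 × 0.01617 / 0.05 = 0.9379 m/day.
t = 100 / 0.9379 = 106.6 days.

110 days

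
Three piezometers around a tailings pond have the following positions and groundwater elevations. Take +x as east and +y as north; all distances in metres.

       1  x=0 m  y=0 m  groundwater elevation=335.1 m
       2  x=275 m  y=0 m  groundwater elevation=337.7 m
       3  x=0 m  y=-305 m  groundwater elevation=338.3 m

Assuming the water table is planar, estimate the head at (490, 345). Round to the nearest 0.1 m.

∂h/∂x = (337.7 − 335.1) / (275 − 0) = +0.009455
∂h/∂y = (338.3 − 335.1) / (-305 − 0) = -0.01049
h(490, 345) = 335.1 + (+0.009455)·(490) + (-0.01049)·(345) = 335.1 +4.633 -3.620 = 336.113 m.

336.1 m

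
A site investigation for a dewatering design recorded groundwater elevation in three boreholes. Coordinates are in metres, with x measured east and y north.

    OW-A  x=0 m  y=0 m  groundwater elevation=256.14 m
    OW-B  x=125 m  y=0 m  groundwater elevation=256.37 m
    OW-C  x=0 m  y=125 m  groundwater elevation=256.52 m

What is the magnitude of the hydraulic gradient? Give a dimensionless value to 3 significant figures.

0.00355

∂h/∂x = (256.37 − 256.14) / (125 − 0) = +0.001840
∂h/∂y = (256.52 − 256.14) / (125 − 0) = +0.003040
|∇h| = √(0.001840² + 0.003040²) = 0.003553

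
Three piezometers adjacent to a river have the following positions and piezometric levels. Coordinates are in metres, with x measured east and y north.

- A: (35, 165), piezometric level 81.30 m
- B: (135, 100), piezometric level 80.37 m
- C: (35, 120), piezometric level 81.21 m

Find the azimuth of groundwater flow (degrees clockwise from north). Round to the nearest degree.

104°

Differences from A: to B (Δx, Δy, Δh) = (100, -65, -0.93); to C = (0, -45, -0.09).
Determinant of the coordinate differences = 100·(-45) − 0·(-65) = -4500.
∂h/∂x = [(-0.93)·(-45) − (-0.09)·(-65)] / -4500 = -0.008000
∂h/∂y = [100·(-0.09) − 0·(-0.93)] / -4500 = +0.002000
Flow direction (−∇h) has components (+0.008000 E, -0.002000 N).
Azimuth = atan2(E, N) = atan2(+0.008000, -0.002000) = 104.0° ≈ 104°.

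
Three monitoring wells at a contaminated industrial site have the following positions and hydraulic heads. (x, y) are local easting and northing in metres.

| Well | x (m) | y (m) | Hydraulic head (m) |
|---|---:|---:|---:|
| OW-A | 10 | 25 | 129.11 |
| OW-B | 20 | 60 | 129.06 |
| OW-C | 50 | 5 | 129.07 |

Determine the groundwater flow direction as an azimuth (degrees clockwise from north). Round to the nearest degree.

056°

Differences from OW-A: to OW-B (Δx, Δy, Δh) = (10, 35, -0.05); to OW-C = (40, -20, -0.04).
Determinant of the coordinate differences = 10·(-20) − 40·35 = -1600.
∂h/∂x = [(-0.05)·(-20) − (-0.04)·35] / -1600 = -0.001500
∂h/∂y = [10·(-0.04) − 40·(-0.05)] / -1600 = -0.001000
Flow direction (−∇h) has components (+0.001500 E, +0.001000 N).
Azimuth = atan2(E, N) = atan2(+0.001500, +0.001000) = 56.3° ≈ 056°.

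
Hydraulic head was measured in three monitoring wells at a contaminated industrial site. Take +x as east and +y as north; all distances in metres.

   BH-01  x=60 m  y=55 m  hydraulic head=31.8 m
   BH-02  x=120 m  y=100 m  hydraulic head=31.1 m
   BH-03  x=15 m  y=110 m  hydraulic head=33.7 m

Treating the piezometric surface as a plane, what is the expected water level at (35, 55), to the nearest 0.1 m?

Differences from BH-01: to BH-02 (Δx, Δy, Δh) = (60, 45, -0.7); to BH-03 = (-45, 55, +1.9).
Determinant of the coordinate differences = 60·55 − (-45)·45 = 5325.
∂h/∂x = [(-0.7)·55 − (+1.9)·45] / 5325 = -0.02329
∂h/∂y = [60·(+1.9) − (-45)·(-0.7)] / 5325 = +0.01549
h(35, 55) = 31.8 + (-0.02329)·(-25) + (+0.01549)·(0) = 31.8 +0.582 +0.000 = 32.382 m.

32.4 m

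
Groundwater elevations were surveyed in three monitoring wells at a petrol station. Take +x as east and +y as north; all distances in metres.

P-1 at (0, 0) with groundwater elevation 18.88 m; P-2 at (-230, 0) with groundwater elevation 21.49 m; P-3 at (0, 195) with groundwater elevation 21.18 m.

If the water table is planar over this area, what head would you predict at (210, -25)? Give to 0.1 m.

∂h/∂x = (21.49 − 18.88) / (-230 − 0) = -0.01135
∂h/∂y = (21.18 − 18.88) / (195 − 0) = +0.01179
h(210, -25) = 18.88 + (-0.01135)·(210) + (+0.01179)·(-25) = 18.88 -2.383 -0.295 = 16.202 m.

16.2 m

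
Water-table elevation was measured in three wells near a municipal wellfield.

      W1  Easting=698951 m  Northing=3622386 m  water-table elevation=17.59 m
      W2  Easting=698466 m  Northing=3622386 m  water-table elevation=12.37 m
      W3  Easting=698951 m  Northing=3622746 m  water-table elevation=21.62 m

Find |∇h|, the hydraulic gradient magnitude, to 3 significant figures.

0.0155

∂h/∂x = (12.37 − 17.59) / (698466 − 698951) = +0.01076
∂h/∂y = (21.62 − 17.59) / (3622746 − 3622386) = +0.01119
|∇h| = √(0.01076² + 0.01119²) = 0.01552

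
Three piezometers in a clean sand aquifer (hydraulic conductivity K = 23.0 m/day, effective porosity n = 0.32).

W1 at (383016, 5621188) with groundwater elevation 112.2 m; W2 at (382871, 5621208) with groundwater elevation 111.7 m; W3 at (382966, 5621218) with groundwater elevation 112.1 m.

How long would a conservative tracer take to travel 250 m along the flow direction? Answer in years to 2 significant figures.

1.9 years

Three-point gradient (reference W1): Δ to W2 = (-145, 20, -0.5), Δ to W3 = (-50, 30, -0.1).
∂h/∂x = +0.003881, ∂h/∂y = +0.003134 (det = -3350).
|∇h| = √(0.003881² + 0.003134²) = 0.004988
Seepage velocity v = K·i/n = 23.0 × 0.004988 / 0.32 = 0.3585 m/day.
t = 250 / 0.3585 = 697.4 days = 1.91 years.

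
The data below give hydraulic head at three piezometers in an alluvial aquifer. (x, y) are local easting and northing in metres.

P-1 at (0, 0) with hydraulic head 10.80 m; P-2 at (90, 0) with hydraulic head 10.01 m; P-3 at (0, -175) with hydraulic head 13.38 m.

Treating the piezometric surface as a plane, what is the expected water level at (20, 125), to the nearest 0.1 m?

8.8 m

∂h/∂x = (10.01 − 10.80) / (90 − 0) = -0.008778
∂h/∂y = (13.38 − 10.80) / (-175 − 0) = -0.01474
h(20, 125) = 10.80 + (-0.008778)·(20) + (-0.01474)·(125) = 10.80 -0.176 -1.843 = 8.782 m.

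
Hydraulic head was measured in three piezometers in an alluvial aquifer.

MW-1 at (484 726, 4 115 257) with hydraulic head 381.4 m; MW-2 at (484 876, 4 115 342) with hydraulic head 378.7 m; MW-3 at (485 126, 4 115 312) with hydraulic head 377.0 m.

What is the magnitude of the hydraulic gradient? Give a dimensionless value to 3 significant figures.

0.0185

Taking MW-1 as reference: MW-2−MW-1 = (150, 85, -2.7); MW-3−MW-1 = (400, 55, -4.4).
Solve a·Δx + b·Δy = Δh: det = 150·55 − 400·85 = -25750.
∂h/∂x = [(-2.7)·55 − (-4.4)·85] / -25750 = -0.008757
∂h/∂y = [150·(-4.4) − 400·(-2.7)] / -25750 = -0.01631
|∇h| = √(-0.008757² + -0.01631²) = 0.01851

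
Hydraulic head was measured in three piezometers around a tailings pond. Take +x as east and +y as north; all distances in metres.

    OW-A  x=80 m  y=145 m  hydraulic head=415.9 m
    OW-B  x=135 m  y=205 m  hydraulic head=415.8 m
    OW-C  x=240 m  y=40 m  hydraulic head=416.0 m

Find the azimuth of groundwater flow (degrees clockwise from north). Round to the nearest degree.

012°

Taking OW-A as reference: OW-B−OW-A = (55, 60, -0.1); OW-C−OW-A = (160, -105, +0.1).
Determinant of the coordinate differences = 55·(-105) − 160·60 = -15375.
∂h/∂x = [(-0.1)·(-105) − (+0.1)·60] / -15375 = -0.0002927
∂h/∂y = [55·(+0.1) − 160·(-0.1)] / -15375 = -0.001398
Flow direction (−∇h) has components (+0.0002927 E, +0.001398 N).
Azimuth = atan2(E, N) = atan2(+0.0002927, +0.001398) = 11.8° ≈ 012°.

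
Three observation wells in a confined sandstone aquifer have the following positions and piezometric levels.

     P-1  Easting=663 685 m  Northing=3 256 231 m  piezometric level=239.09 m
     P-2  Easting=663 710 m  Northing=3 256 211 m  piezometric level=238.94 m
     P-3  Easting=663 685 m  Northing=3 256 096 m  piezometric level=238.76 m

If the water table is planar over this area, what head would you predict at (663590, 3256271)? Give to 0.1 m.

Taking P-1 as reference: P-2−P-1 = (25, -20, -0.15); P-3−P-1 = (0, -135, -0.33).
Solve a·Δx + b·Δy = Δh: det = 25·(-135) − 0·(-20) = -3375.
∂h/∂x = [(-0.15)·(-135) − (-0.33)·(-20)] / -3375 = -0.004044
∂h/∂y = [25·(-0.33) − 0·(-0.15)] / -3375 = +0.002444
h(663590, 3256271) = 239.09 + (-0.004044)·(-95) + (+0.002444)·(40) = 239.09 +0.384 +0.098 = 239.572 m.

239.6 m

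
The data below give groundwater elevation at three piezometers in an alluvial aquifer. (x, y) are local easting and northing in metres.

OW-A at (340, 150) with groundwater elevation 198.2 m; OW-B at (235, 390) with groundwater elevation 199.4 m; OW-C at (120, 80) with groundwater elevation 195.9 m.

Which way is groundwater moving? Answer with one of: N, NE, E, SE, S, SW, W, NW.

Taking OW-A as reference: OW-B−OW-A = (-105, 240, +1.2); OW-C−OW-A = (-220, -70, -2.3).
Solve a·Δx + b·Δy = Δh: det = (-105)·(-70) − (-220)·240 = 60150.
∂h/∂x = [(+1.2)·(-70) − (-2.3)·240] / 60150 = +0.007781
∂h/∂y = [(-105)·(-2.3) − (-220)·(+1.2)] / 60150 = +0.008404
Flow = −∇h = (-0.007781 east, -0.008404 north), which points southwest.

SW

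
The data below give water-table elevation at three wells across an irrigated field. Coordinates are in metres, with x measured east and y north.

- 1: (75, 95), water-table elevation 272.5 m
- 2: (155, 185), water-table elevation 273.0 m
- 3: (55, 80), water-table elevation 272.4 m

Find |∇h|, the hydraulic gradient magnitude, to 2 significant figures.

Differences from 1: to 2 (Δx, Δy, Δh) = (80, 90, +0.5); to 3 = (-20, -15, -0.1).
Solve a·Δx + b·Δy = Δh: det = 80·(-15) − (-20)·90 = 600.
∂h/∂x = [(+0.5)·(-15) − (-0.1)·90] / 600 = +0.002500
∂h/∂y = [80·(-0.1) − (-20)·(+0.5)] / 600 = +0.003333
|∇h| = √(0.002500² + 0.003333²) = 0.004166

0.0042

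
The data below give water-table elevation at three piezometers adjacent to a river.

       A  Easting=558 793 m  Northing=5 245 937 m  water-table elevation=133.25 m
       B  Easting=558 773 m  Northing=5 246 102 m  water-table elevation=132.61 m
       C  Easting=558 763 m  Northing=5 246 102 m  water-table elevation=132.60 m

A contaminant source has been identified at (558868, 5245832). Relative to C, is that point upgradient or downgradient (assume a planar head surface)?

upgradient

Differences from A: to B (Δx, Δy, Δh) = (-20, 165, -0.64); to C = (-30, 165, -0.65).
Solve a·Δx + b·Δy = Δh: det = (-20)·165 − (-30)·165 = 1650.
∂h/∂x = [(-0.64)·165 − (-0.65)·165] / 1650 = +0.001000
∂h/∂y = [(-20)·(-0.65) − (-30)·(-0.64)] / 1650 = -0.003758
Head at (558868, 5245832) = 133.25 + (+0.001000)·(75) + (-0.003758)·(-105) = 133.72 m.
That is higher than the 132.60 m at C, so the point is upgradient.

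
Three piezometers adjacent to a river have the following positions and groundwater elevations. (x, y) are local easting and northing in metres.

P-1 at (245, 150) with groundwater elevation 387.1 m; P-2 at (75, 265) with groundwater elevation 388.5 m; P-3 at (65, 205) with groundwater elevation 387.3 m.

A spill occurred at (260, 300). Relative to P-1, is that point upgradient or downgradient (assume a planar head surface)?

Differences from P-1: to P-2 (Δx, Δy, Δh) = (-170, 115, +1.4); to P-3 = (-180, 55, +0.2).
Solve a·Δx + b·Δy = Δh: det = (-170)·55 − (-180)·115 = 11350.
∂h/∂x = [(+1.4)·55 − (+0.2)·115] / 11350 = +0.004758
∂h/∂y = [(-170)·(+0.2) − (-180)·(+1.4)] / 11350 = +0.01921
Head at (260, 300) = 387.1 + (+0.004758)·(15) + (+0.01921)·(150) = 390.05 m.
That is higher than the 387.1 m at P-1, so the point is upgradient.

upgradient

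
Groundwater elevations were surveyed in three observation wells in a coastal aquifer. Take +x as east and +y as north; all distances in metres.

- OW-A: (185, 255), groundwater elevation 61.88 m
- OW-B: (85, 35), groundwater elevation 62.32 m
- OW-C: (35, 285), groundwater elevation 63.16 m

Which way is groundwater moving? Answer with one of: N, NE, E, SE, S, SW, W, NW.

Taking OW-A as reference: OW-B−OW-A = (-100, -220, +0.44); OW-C−OW-A = (-150, 30, +1.28).
Determinant of the coordinate differences = (-100)·30 − (-150)·(-220) = -36000.
∂h/∂x = [(+0.44)·30 − (+1.28)·(-220)] / -36000 = -0.008189
∂h/∂y = [(-100)·(+1.28) − (-150)·(+0.44)] / -36000 = +0.001722
Flow = −∇h = (+0.008189 east, -0.001722 north), which points east.

E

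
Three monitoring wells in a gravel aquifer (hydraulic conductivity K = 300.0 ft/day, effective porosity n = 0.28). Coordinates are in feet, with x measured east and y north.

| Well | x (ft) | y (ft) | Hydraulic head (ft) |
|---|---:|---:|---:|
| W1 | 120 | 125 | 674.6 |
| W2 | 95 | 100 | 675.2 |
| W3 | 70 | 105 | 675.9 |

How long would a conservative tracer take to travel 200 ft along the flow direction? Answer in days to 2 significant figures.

6.8 days

Differences from W1: to W2 (Δx, Δy, Δh) = (-25, -25, +0.6); to W3 = (-50, -20, +1.3).
Solve a·Δx + b·Δy = Δh: det = (-25)·(-20) − (-50)·(-25) = -750.
∂h/∂x = [(+0.6)·(-20) − (+1.3)·(-25)] / -750 = -0.02733
∂h/∂y = [(-25)·(+1.3) − (-50)·(+0.6)] / -750 = +0.003333
|∇h| = √(-0.02733² + 0.003333²) = 0.02753
Seepage velocity v = K·i/n = 300.0 × 0.02753 / 0.28 = 29.5 ft/day.
t = 200 / 29.5 = 6.78 days.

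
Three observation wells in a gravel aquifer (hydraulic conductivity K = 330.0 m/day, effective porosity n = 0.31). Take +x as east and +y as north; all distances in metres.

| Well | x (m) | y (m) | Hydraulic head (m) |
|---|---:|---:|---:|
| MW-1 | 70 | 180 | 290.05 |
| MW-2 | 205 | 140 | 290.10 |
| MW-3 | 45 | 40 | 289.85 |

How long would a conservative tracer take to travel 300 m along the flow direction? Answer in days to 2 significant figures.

190 days

With h = a·x + b·y + c and MW-1 as origin, the differences give:
  135·a + (-40)·b = +0.05
  (-25)·a + (-140)·b = -0.20
Eliminate b (×(-140) and ×(-40), subtract): -19900·a = -15.000 → a = ∂h/∂x = +0.0007538
Back-substitute: b = ∂h/∂y = +0.001294.
|∇h| = √(0.0007538² + 0.001294²) = 0.001498
Seepage velocity v = K·i/n = 330.0 × 0.001498 / 0.31 = 1.595 m/day.
t = 300 / 1.595 = 188.1 days.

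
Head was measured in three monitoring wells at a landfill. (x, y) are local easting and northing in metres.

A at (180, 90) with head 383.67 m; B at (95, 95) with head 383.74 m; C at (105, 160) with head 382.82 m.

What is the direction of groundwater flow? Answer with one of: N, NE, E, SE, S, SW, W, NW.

N

Differences from A: to B (Δx, Δy, Δh) = (-85, 5, +0.07); to C = (-75, 70, -0.85).
Solve a·Δx + b·Δy = Δh: det = (-85)·70 − (-75)·5 = -5575.
∂h/∂x = [(+0.07)·70 − (-0.85)·5] / -5575 = -0.001641
∂h/∂y = [(-85)·(-0.85) − (-75)·(+0.07)] / -5575 = -0.01390
Flow = −∇h = (+0.001641 east, +0.01390 north), which points north.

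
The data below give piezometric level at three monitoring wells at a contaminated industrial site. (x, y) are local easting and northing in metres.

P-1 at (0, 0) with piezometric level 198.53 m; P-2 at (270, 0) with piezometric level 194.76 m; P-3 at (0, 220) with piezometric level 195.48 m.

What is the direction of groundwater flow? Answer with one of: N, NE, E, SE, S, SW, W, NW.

NE

∂h/∂x = (194.76 − 198.53) / (270 − 0) = -0.01396
∂h/∂y = (195.48 − 198.53) / (220 − 0) = -0.01386
Flow = −∇h = (+0.01396 east, +0.01386 north), which points northeast.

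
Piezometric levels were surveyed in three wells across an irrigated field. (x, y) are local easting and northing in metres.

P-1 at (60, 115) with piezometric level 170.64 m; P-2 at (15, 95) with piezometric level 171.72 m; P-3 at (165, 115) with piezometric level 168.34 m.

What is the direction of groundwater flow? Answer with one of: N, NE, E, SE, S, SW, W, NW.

Differences from P-1: to P-2 (Δx, Δy, Δh) = (-45, -20, +1.08); to P-3 = (105, 0, -2.30).
Solve a·Δx + b·Δy = Δh: det = (-45)·0 − 105·(-20) = 2100.
∂h/∂x = [(+1.08)·0 − (-2.30)·(-20)] / 2100 = -0.02190
∂h/∂y = [(-45)·(-2.30) − 105·(+1.08)] / 2100 = -0.004714
Flow = −∇h = (+0.02190 east, +0.004714 north), which points east.

E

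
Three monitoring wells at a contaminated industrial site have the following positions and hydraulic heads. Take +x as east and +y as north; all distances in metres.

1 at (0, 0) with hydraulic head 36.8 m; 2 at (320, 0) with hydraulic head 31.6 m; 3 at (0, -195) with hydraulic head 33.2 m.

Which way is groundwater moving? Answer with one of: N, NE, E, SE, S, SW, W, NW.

SE

∂h/∂x = (31.6 − 36.8) / (320 − 0) = -0.01625
∂h/∂y = (33.2 − 36.8) / (-195 − 0) = +0.01846
Flow = −∇h = (+0.01625 east, -0.01846 north), which points southeast.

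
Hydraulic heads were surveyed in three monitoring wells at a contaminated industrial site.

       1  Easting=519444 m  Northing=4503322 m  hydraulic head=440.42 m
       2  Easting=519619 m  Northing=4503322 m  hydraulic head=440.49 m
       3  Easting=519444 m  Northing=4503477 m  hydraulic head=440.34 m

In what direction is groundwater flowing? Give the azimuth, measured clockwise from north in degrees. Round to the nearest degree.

∂h/∂x = (440.49 − 440.42) / (519619 − 519444) = +0.0004000
∂h/∂y = (440.34 − 440.42) / (4503477 − 4503322) = -0.0005161
Flow direction (−∇h) has components (-0.0004000 E, +0.0005161 N).
Azimuth = atan2(E, N) = atan2(-0.0004000, +0.0005161) = 322.2° ≈ 322°.

322°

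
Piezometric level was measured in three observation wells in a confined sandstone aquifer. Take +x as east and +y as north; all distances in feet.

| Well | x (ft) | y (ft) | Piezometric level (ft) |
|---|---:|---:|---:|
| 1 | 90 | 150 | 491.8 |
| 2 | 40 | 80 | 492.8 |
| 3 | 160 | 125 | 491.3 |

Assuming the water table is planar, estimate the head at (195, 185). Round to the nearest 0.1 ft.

With h = a·x + b·y + c and 1 as origin, the differences give:
  (-50)·a + (-70)·b = +1.0
  70·a + (-25)·b = -0.5
Eliminate b (×(-25) and ×(-70), subtract): 6150·a = -60.00 → a = ∂h/∂x = -0.009756
Back-substitute: b = ∂h/∂y = -0.007317.
h(195, 185) = 491.8 + (-0.009756)·(105) + (-0.007317)·(35) = 491.8 -1.024 -0.256 = 490.520 ft.

490.5 ft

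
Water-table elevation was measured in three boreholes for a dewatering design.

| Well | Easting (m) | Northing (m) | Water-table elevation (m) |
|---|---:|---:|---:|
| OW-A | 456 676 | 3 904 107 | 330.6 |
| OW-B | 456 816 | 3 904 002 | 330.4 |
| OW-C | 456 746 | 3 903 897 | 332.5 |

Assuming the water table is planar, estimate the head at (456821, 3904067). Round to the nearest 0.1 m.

Taking OW-A as reference: OW-B−OW-A = (140, -105, -0.2); OW-C−OW-A = (70, -210, +1.9).
Determinant of the coordinate differences = 140·(-210) − 70·(-105) = -22050.
∂h/∂x = [(-0.2)·(-210) − (+1.9)·(-105)] / -22050 = -0.01095
∂h/∂y = [140·(+1.9) − 70·(-0.2)] / -22050 = -0.01270
h(456821, 3904067) = 330.6 + (-0.01095)·(145) + (-0.01270)·(-40) = 330.6 -1.588 +0.508 = 329.520 m.

329.5 m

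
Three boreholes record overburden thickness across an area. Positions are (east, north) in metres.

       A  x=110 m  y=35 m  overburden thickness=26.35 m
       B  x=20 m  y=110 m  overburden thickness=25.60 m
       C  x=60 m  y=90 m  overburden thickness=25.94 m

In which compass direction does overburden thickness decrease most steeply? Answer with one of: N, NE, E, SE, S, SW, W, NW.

W

Three-point gradient (reference A): Δ to B = (-90, 75, -0.75), Δ to C = (-50, 55, -0.41).
∂d/∂x = +0.008750, ∂d/∂y = +0.0005000 (det = -1200).
Steepest decrease is along −∇f = (-0.008750 E, -0.0005000 N) → west.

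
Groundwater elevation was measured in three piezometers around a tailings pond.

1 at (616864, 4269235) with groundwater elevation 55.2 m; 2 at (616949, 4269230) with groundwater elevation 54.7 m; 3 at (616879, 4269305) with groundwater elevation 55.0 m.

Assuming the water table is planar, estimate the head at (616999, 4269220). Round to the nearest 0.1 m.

54.4 m

Differences from 1: to 2 (Δx, Δy, Δh) = (85, -5, -0.5); to 3 = (15, 70, -0.2).
Solve a·Δx + b·Δy = Δh: det = 85·70 − 15·(-5) = 6025.
∂h/∂x = [(-0.5)·70 − (-0.2)·(-5)] / 6025 = -0.005975
∂h/∂y = [85·(-0.2) − 15·(-0.5)] / 6025 = -0.001577
h(616999, 4269220) = 55.2 + (-0.005975)·(135) + (-0.001577)·(-15) = 55.2 -0.807 +0.024 = 54.417 m.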